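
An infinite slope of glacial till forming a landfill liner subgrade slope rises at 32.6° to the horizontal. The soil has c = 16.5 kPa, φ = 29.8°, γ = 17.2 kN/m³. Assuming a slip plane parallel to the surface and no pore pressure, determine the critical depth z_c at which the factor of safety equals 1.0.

Setting FS = 1.00 in FS = [c + γz cos²β tanφ] / [γz sinβ cosβ] and solving for z:
z = c / [γ cosβ (FS·sinβ − cosβ·tanφ)]
  = 16.5 / [17.2·cos32.6°·(1.00·sin32.6° − cos32.6°·tan29.8°)]
  = 16.5 / [17.2·0.8425·(1.00·0.5388 − 0.8425·0.5727)]
  = 16.5 / 0.8157 = 20.228 m

z_c = 20.23 m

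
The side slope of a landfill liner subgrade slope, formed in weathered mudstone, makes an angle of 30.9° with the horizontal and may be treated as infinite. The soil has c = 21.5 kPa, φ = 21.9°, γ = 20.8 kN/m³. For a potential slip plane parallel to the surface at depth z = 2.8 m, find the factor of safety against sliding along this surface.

FS = 1.51

For an infinite slope with a slip plane parallel to the surface (no pore pressure): FS = [c + γz cos²β tanφ] / [γz sinβ cosβ].
γz = 20.8·2.8 = 58.24 kN/m²
Numerator = 21.5 + 58.24·cos²30.9°·tan21.9° = 21.5 + 58.24·0.7363·0.4020 = 38.738 kPa
Denominator = 58.24·sin30.9°·cos30.9° = 58.24·0.5135·0.8581 = 25.664 kPa
FS = 38.738 / 25.664 = 1.509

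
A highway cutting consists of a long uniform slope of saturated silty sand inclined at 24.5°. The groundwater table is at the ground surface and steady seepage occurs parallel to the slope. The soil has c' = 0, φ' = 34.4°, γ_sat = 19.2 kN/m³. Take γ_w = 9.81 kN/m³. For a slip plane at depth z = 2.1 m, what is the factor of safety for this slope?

With seepage parallel to the slope and the water table at the surface, the effective normal stress on the slip plane uses the buoyant unit weight γ' = γ_sat − γ_w while the driving shear stress uses γ_sat:
FS = [c' + γ' z cos²β tanφ'] / [γ_sat z sinβ cosβ]
(For c' = 0 this reduces to FS = (γ'/γ_sat)·tanφ'/tanβ.)
γ' = 19.2 − 9.81 = 9.39 kN/m³
Numerator = 0.0 + 9.39·2.1·cos²24.5°·tan34.4° = 0.0 + 9.39·2.1·0.8280·0.6847 = 11.180 kPa
Denominator = 19.2·2.1·sin24.5°·cos24.5° = 19.2·2.1·0.4147·0.9100 = 15.215 kPa
FS = 11.180 / 15.215 = 0.735

FS = 0.73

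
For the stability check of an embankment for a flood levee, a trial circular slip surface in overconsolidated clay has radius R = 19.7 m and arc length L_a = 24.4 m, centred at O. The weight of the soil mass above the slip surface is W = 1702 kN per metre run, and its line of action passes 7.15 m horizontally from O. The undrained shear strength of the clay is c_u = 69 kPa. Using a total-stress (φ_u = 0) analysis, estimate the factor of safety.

FS = 2.73

Taking moments about the centre O, the resisting moment is provided by the undrained shear strength acting along the arc:
M_R = c_u·L_a·R = 69·24.40·19.7 = 33166.9 kN·m/m
M_D = W·d = 1702·7.15 = 12169.3 kN·m/m
FS = M_R / M_D = 33166.9 / 12169.3 = 2.725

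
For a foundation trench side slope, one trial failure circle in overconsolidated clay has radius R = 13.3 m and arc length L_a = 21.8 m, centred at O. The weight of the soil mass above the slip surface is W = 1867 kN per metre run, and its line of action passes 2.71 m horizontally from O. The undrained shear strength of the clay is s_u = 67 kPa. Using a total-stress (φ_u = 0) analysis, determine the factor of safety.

Taking moments about the centre O, the resisting moment is provided by the undrained shear strength acting along the arc:
M_R = s_u·L_a·R = 67·21.80·13.3 = 19426.0 kN·m/m
M_D = W·d = 1867·2.71 = 5059.6 kN·m/m
FS = M_R / M_D = 19426.0 / 5059.6 = 3.839

FS = 3.84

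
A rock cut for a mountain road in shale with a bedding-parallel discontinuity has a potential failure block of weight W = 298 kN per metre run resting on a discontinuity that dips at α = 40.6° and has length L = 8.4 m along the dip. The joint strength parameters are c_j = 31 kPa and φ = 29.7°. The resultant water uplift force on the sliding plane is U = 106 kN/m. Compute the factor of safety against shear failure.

FS = 1.70

Resolving the block weight along and normal to the plane and applying the Mohr–Coulomb strength on the joint:
N' = W cosα − U = 298·cos40.6° − 106 = 120.3 kN/m
Driving force T = W sinα = 298·sin40.6° = 193.9 kN/m
Resisting force R = c_j·L + N'·tanφ = 31·8.4 + 120.3·tan29.7° = 260.4 + 68.6 = 329.0 kN/m
FS = R / T = 329.0 / 193.9 = 1.696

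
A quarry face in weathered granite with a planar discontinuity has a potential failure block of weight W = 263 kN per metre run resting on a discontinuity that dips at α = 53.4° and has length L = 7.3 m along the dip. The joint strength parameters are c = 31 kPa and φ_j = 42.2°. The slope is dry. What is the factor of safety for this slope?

Resolving the block weight along and normal to the plane and applying the Mohr–Coulomb strength on the joint:
N' = W cosα = 263·cos53.4° = 156.8 kN/m
Driving force T = W sinα = 263·sin53.4° = 211.1 kN/m
Resisting force R = c·L + N'·tanφ_j = 31·7.3 + 156.8·tan42.2° = 226.3 + 142.2 = 368.5 kN/m
FS = R / T = 368.5 / 211.1 = 1.745

FS = 1.75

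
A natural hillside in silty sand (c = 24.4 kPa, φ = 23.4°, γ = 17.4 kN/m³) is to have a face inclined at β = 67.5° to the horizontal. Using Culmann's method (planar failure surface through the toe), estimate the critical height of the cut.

H_c = 16.87 m

Culmann's analysis gives the critical failure plane at α_cr = (β + φ)/2 = (67.5 + 23.4)/2 = 45.5°, and the critical height
H_c = (4c/γ) · sinβ cosφ / [1 − cos(β − φ)]
    = (4·24.4/17.4) · sin67.5°·cos23.4° / [1 − cos(44.1°)]
    = 5.609 · 0.9239·0.9178 / [1 − 0.7181]
    = 5.609 · 0.8479 / 0.2819
    = 16.87 m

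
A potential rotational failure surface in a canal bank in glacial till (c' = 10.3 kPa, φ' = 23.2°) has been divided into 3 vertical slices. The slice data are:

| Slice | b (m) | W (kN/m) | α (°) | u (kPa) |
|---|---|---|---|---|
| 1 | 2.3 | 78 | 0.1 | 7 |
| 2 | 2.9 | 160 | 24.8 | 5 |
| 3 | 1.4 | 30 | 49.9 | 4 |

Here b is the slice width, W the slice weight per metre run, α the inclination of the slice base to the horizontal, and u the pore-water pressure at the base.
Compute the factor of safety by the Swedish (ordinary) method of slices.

FS = 1.83

Ordinary method of slices: FS = Σ[c'·Δl_i + (W_i cosα_i − u_i·Δl_i)·tanφ'] / Σ W_i sinα_i, with Δl_i = b_i / cosα_i.
Slice 1: Δl = 2.3/cos0.1° = 2.300 m; N'_1 = 78·cos0.1° − 7·2.300 = 61.9; c'Δl = 23.69; W sinα = 0.1
Slice 2: Δl = 2.9/cos24.8° = 3.195 m; N'_2 = 160·cos24.8° − 5·3.195 = 129.3; c'Δl = 32.90; W sinα = 67.1
Slice 3: Δl = 1.4/cos49.9° = 2.173 m; N'_3 = 30·cos49.9° − 4·2.173 = 10.6; c'Δl = 22.39; W sinα = 22.9
Σc'Δl = 79.0 kN/m; ΣN' = 201.8 kN/m; ΣW sinα = 90.2 kN/m
Resisting = 79.0 + 201.8·tan23.2° = 79.0 + 86.5 = 165.5 kN/m
FS = 165.5 / 90.2 = 1.835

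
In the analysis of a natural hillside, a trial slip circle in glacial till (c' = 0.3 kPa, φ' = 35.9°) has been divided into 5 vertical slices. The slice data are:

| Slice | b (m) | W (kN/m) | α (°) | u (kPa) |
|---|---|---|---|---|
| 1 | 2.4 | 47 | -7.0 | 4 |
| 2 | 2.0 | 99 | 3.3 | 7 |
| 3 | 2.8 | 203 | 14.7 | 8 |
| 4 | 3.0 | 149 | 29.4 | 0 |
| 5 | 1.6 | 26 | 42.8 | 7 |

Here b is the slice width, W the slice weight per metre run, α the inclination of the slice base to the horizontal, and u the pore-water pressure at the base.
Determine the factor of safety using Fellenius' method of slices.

Ordinary method of slices: FS = Σ[c'·Δl_i + (W_i cosα_i − u_i·Δl_i)·tanφ'] / Σ W_i sinα_i, with Δl_i = b_i / cosα_i.
Slice 1: Δl = 2.4/cos(-7.0°) = 2.418 m; N'_1 = 47·cos(-7.0°) − 4·2.418 = 37.0; c'Δl = 0.73; W sinα = -5.7
Slice 2: Δl = 2.0/cos3.3° = 2.003 m; N'_2 = 99·cos3.3° − 7·2.003 = 84.8; c'Δl = 0.60; W sinα = 5.7
Slice 3: Δl = 2.8/cos14.7° = 2.895 m; N'_3 = 203·cos14.7° − 8·2.895 = 173.2; c'Δl = 0.87; W sinα = 51.5
Slice 4: Δl = 3.0/cos29.4° = 3.443 m; N'_4 = 149·cos29.4° − 0·3.443 = 129.8; c'Δl = 1.03; W sinα = 73.1
Slice 5: Δl = 1.6/cos42.8° = 2.181 m; N'_5 = 26·cos42.8° − 7·2.181 = 3.8; c'Δl = 0.65; W sinα = 17.7
Σc'Δl = 3.9 kN/m; ΣN' = 428.6 kN/m; ΣW sinα = 142.3 kN/m
Resisting = 3.9 + 428.6·tan35.9° = 3.9 + 310.3 = 314.1 kN/m
FS = 314.1 / 142.3 = 2.208

FS = 2.21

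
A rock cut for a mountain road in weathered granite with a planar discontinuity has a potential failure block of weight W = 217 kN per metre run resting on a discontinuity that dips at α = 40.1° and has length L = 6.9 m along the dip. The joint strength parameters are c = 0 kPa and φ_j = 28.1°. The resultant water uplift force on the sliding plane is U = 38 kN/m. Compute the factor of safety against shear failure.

Resolving the block weight along and normal to the plane and applying the Mohr–Coulomb strength on the joint:
N' = W cosα − U = 217·cos40.1° − 38 = 128.0 kN/m
Driving force T = W sinα = 217·sin40.1° = 139.8 kN/m
Resisting force R = c·L + N'·tanφ_j = 0·6.9 + 128.0·tan28.1° = 0.0 + 68.3 = 68.3 kN/m
FS = R / T = 68.3 / 139.8 = 0.489

FS = 0.49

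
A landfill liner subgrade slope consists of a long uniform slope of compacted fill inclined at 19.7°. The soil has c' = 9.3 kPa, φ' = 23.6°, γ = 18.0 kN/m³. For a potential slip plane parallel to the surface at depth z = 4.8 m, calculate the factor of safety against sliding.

FS = 1.56

For an infinite slope with a slip plane parallel to the surface (no pore pressure): FS = [c' + γz cos²β tanφ'] / [γz sinβ cosβ].
γz = 18.0·4.8 = 86.40 kN/m²
Numerator = 9.3 + 86.40·cos²19.7°·tan23.6° = 9.3 + 86.40·0.8864·0.4369 = 42.758 kPa
Denominator = 86.40·sin19.7°·cos19.7° = 86.40·0.3371·0.9415 = 27.420 kPa
FS = 42.758 / 27.420 = 1.559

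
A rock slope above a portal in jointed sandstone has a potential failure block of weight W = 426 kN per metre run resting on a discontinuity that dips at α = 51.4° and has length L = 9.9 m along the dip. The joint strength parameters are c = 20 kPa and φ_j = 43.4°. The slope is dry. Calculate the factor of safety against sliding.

Resolving the block weight along and normal to the plane and applying the Mohr–Coulomb strength on the joint:
N' = W cosα = 426·cos51.4° = 265.8 kN/m
Driving force T = W sinα = 426·sin51.4° = 332.9 kN/m
Resisting force R = c·L + N'·tanφ_j = 20·9.9 + 265.8·tan43.4° = 198.0 + 251.3 = 449.3 kN/m
FS = R / T = 449.3 / 332.9 = 1.350

FS = 1.35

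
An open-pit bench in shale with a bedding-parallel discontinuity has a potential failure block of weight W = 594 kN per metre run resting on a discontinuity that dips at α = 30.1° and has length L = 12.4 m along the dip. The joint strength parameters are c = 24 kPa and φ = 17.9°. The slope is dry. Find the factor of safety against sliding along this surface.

Resolving the block weight along and normal to the plane and applying the Mohr–Coulomb strength on the joint:
N' = W cosα = 594·cos30.1° = 513.9 kN/m
Driving force T = W sinα = 594·sin30.1° = 297.9 kN/m
Resisting force R = c·L + N'·tanφ = 24·12.4 + 513.9·tan17.9° = 297.6 + 166.0 = 463.6 kN/m
FS = R / T = 463.6 / 297.9 = 1.556

FS = 1.56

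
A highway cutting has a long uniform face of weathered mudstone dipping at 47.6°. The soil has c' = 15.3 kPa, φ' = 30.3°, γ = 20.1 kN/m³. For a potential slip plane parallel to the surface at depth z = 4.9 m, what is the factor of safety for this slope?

For an infinite slope with a slip plane parallel to the surface (no pore pressure): FS = [c' + γz cos²β tanφ'] / [γz sinβ cosβ].
γz = 20.1·4.9 = 98.49 kN/m²
Numerator = 15.3 + 98.49·cos²47.6°·tan30.3° = 15.3 + 98.49·0.4547·0.5844 = 41.468 kPa
Denominator = 98.49·sin47.6°·cos47.6° = 98.49·0.7385·0.6743 = 49.042 kPa
FS = 41.468 / 49.042 = 0.846

FS = 0.85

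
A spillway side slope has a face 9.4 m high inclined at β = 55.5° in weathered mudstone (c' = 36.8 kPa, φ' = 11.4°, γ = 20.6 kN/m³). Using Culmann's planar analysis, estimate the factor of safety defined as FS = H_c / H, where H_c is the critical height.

H_c = (4c'/γ) · sinβ cosφ' / [1 − cos(β − φ')]
    = (4·36.8/20.6) · sin55.5°·cos11.4° / [1 − cos44.1°]
    = 7.146 · 0.8079 / 0.2819 = 20.48 m
FS = H_c / H = 20.48 / 9.4 = 2.179

FS = 2.18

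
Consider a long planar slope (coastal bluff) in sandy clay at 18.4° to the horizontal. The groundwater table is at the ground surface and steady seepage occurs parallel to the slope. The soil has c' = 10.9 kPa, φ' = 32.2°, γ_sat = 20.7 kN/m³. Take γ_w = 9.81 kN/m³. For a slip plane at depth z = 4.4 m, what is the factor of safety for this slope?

FS = 1.40

With seepage parallel to the slope and the water table at the surface, the effective normal stress on the slip plane uses the buoyant unit weight γ' = γ_sat − γ_w while the driving shear stress uses γ_sat:
FS = [c' + γ' z cos²β tanφ'] / [γ_sat z sinβ cosβ]
γ' = 20.7 − 9.81 = 10.89 kN/m³
Numerator = 10.9 + 10.89·4.4·cos²18.4°·tan32.2° = 10.9 + 10.89·4.4·0.9004·0.6297 = 38.068 kPa
Denominator = 20.7·4.4·sin18.4°·cos18.4° = 20.7·4.4·0.3156·0.9489 = 27.280 kPa
FS = 38.068 / 27.280 = 1.395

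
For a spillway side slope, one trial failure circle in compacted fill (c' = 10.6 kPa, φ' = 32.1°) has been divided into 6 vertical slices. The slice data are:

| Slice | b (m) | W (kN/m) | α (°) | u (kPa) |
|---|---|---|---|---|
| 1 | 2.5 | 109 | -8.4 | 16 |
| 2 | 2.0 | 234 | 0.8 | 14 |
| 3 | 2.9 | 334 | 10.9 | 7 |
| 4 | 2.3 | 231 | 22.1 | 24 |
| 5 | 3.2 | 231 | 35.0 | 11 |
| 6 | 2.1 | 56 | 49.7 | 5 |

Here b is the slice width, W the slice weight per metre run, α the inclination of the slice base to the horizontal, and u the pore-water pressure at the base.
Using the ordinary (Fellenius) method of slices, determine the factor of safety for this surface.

Ordinary method of slices: FS = Σ[c'·Δl_i + (W_i cosα_i − u_i·Δl_i)·tanφ'] / Σ W_i sinα_i, with Δl_i = b_i / cosα_i.
Slice 1: Δl = 2.5/cos(-8.4°) = 2.527 m; N'_1 = 109·cos(-8.4°) − 16·2.527 = 67.4; c'Δl = 26.79; W sinα = -15.9
Slice 2: Δl = 2.0/cos0.8° = 2.000 m; N'_2 = 234·cos0.8° − 14·2.000 = 206.0; c'Δl = 21.20; W sinα = 3.3
Slice 3: Δl = 2.9/cos10.9° = 2.953 m; N'_3 = 334·cos10.9° − 7·2.953 = 307.3; c'Δl = 31.30; W sinα = 63.2
Slice 4: Δl = 2.3/cos22.1° = 2.482 m; N'_4 = 231·cos22.1° − 24·2.482 = 154.5; c'Δl = 26.31; W sinα = 86.9
Slice 5: Δl = 3.2/cos35.0° = 3.906 m; N'_5 = 231·cos35.0° − 11·3.906 = 146.3; c'Δl = 41.41; W sinα = 132.5
Slice 6: Δl = 2.1/cos49.7° = 3.247 m; N'_6 = 56·cos49.7° − 5·3.247 = 20.0; c'Δl = 34.42; W sinα = 42.7
Σc'Δl = 181.4 kN/m; ΣN' = 901.4 kN/m; ΣW sinα = 312.6 kN/m
Resisting = 181.4 + 901.4·tan32.1° = 181.4 + 565.4 = 746.9 kN/m
FS = 746.9 / 312.6 = 2.389

FS = 2.39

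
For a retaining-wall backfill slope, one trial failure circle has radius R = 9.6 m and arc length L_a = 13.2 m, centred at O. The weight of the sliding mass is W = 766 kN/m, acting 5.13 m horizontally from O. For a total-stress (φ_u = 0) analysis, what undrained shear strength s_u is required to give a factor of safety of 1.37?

FS = s_u·L_a·R / (W·d), so s_u = FS·W·d / (L_a·R).
s_u = 1.37·766·5.13 / (13.20·9.6) = 5383.5 / 126.72 = 42.48 kPa

s_u = 42.5 kPa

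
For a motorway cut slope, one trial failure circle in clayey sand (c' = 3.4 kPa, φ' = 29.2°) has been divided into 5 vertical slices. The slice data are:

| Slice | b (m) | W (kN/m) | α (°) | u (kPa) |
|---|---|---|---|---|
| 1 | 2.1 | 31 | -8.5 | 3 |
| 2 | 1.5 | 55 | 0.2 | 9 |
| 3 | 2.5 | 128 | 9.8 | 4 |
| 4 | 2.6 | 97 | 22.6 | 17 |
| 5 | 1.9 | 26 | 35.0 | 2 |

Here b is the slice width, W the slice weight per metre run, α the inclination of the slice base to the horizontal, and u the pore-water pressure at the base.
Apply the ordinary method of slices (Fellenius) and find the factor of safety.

Ordinary method of slices: FS = Σ[c'·Δl_i + (W_i cosα_i − u_i·Δl_i)·tanφ'] / Σ W_i sinα_i, with Δl_i = b_i / cosα_i.
Slice 1: Δl = 2.1/cos(-8.5°) = 2.123 m; N'_1 = 31·cos(-8.5°) − 3·2.123 = 24.3; c'Δl = 7.22; W sinα = -4.6
Slice 2: Δl = 1.5/cos0.2° = 1.500 m; N'_2 = 55·cos0.2° − 9·1.500 = 41.5; c'Δl = 5.10; W sinα = 0.2
Slice 3: Δl = 2.5/cos9.8° = 2.537 m; N'_3 = 128·cos9.8° − 4·2.537 = 116.0; c'Δl = 8.63; W sinα = 21.8
Slice 4: Δl = 2.6/cos22.6° = 2.816 m; N'_4 = 97·cos22.6° − 17·2.816 = 41.7; c'Δl = 9.58; W sinα = 37.3
Slice 5: Δl = 1.9/cos35.0° = 2.319 m; N'_5 = 26·cos35.0° − 2·2.319 = 16.7; c'Δl = 7.89; W sinα = 14.9
Σc'Δl = 38.4 kN/m; ΣN' = 240.1 kN/m; ΣW sinα = 69.6 kN/m
Resisting = 38.4 + 240.1·tan29.2° = 38.4 + 134.2 = 172.6 kN/m
FS = 172.6 / 69.6 = 2.480

FS = 2.48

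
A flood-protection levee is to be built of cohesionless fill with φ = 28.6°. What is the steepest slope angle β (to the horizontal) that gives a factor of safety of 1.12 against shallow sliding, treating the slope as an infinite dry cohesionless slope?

β = 26.0°

For an infinite dry cohesionless slope FS = tanφ/tanβ, so tanβ = tanφ / FS.
tanβ = tan28.6° / 1.12 = 0.5452 / 1.12 = 0.4868
β = arctan(0.4868) = 25.96°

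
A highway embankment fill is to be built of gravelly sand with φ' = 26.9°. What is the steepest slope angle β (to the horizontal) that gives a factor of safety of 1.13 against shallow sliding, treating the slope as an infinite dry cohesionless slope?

β = 24.2°

For an infinite dry cohesionless slope FS = tanφ'/tanβ, so tanβ = tanφ' / FS.
tanβ = tan26.9° / 1.13 = 0.5073 / 1.13 = 0.4490
β = arctan(0.4490) = 24.18°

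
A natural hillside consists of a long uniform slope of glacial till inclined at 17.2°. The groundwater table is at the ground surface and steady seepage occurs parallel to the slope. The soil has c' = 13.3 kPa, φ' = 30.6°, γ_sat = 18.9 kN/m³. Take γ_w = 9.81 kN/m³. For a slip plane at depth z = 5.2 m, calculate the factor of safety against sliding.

FS = 1.40

With seepage parallel to the slope and the water table at the surface, the effective normal stress on the slip plane uses the buoyant unit weight γ' = γ_sat − γ_w while the driving shear stress uses γ_sat:
FS = [c' + γ' z cos²β tanφ'] / [γ_sat z sinβ cosβ]
γ' = 18.9 − 9.81 = 9.09 kN/m³
Numerator = 13.3 + 9.09·5.2·cos²17.2°·tan30.6° = 13.3 + 9.09·5.2·0.9126·0.5914 = 38.810 kPa
Denominator = 18.9·5.2·sin17.2°·cos17.2° = 18.9·5.2·0.2957·0.9553 = 27.762 kPa
FS = 38.810 / 27.762 = 1.398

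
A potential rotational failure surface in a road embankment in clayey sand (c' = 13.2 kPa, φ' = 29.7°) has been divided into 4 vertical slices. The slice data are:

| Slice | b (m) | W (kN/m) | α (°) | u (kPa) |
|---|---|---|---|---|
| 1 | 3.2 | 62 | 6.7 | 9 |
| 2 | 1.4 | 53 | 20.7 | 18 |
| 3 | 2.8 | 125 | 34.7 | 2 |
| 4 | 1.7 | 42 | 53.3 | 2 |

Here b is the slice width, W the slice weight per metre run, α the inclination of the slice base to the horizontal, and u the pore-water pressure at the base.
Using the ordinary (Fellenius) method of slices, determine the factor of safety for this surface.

FS = 1.85

Ordinary method of slices: FS = Σ[c'·Δl_i + (W_i cosα_i − u_i·Δl_i)·tanφ'] / Σ W_i sinα_i, with Δl_i = b_i / cosα_i.
Slice 1: Δl = 3.2/cos6.7° = 3.222 m; N'_1 = 62·cos6.7° − 9·3.222 = 32.6; c'Δl = 42.53; W sinα = 7.2
Slice 2: Δl = 1.4/cos20.7° = 1.497 m; N'_2 = 53·cos20.7° − 18·1.497 = 22.6; c'Δl = 19.76; W sinα = 18.7
Slice 3: Δl = 2.8/cos34.7° = 3.406 m; N'_3 = 125·cos34.7° − 2·3.406 = 96.0; c'Δl = 44.96; W sinα = 71.2
Slice 4: Δl = 1.7/cos53.3° = 2.845 m; N'_4 = 42·cos53.3° − 2·2.845 = 19.4; c'Δl = 37.55; W sinα = 33.7
Σc'Δl = 144.8 kN/m; ΣN' = 170.6 kN/m; ΣW sinα = 130.8 kN/m
Resisting = 144.8 + 170.6·tan29.7° = 144.8 + 97.3 = 242.1 kN/m
FS = 242.1 / 130.8 = 1.851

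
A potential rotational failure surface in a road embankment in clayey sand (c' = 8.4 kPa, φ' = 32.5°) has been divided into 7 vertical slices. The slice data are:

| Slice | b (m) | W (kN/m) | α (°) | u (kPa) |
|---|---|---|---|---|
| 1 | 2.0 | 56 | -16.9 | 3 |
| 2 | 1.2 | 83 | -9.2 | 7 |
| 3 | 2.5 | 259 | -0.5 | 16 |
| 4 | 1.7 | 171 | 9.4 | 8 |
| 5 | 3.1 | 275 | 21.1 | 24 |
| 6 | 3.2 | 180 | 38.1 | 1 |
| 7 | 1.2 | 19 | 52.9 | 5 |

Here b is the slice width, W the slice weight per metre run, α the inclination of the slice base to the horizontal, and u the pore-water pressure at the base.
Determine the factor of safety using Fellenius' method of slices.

FS = 2.97

Ordinary method of slices: FS = Σ[c'·Δl_i + (W_i cosα_i − u_i·Δl_i)·tanφ'] / Σ W_i sinα_i, with Δl_i = b_i / cosα_i.
Slice 1: Δl = 2.0/cos(-16.9°) = 2.090 m; N'_1 = 56·cos(-16.9°) − 3·2.090 = 47.3; c'Δl = 17.56; W sinα = -16.3
Slice 2: Δl = 1.2/cos(-9.2°) = 1.216 m; N'_2 = 83·cos(-9.2°) − 7·1.216 = 73.4; c'Δl = 10.21; W sinα = -13.3
Slice 3: Δl = 2.5/cos(-0.5°) = 2.500 m; N'_3 = 259·cos(-0.5°) − 16·2.500 = 219.0; c'Δl = 21.00; W sinα = -2.3
Slice 4: Δl = 1.7/cos9.4° = 1.723 m; N'_4 = 171·cos9.4° − 8·1.723 = 154.9; c'Δl = 14.47; W sinα = 27.9
Slice 5: Δl = 3.1/cos21.1° = 3.323 m; N'_5 = 275·cos21.1° − 24·3.323 = 176.8; c'Δl = 27.91; W sinα = 99.0
Slice 6: Δl = 3.2/cos38.1° = 4.066 m; N'_6 = 180·cos38.1° − 1·4.066 = 137.6; c'Δl = 34.16; W sinα = 111.1
Slice 7: Δl = 1.2/cos52.9° = 1.989 m; N'_7 = 19·cos52.9° − 5·1.989 = 1.5; c'Δl = 16.71; W sinα = 15.2
Σc'Δl = 142.0 kN/m; ΣN' = 810.6 kN/m; ΣW sinα = 221.3 kN/m
Resisting = 142.0 + 810.6·tan32.5° = 142.0 + 516.4 = 658.4 kN/m
FS = 658.4 / 221.3 = 2.975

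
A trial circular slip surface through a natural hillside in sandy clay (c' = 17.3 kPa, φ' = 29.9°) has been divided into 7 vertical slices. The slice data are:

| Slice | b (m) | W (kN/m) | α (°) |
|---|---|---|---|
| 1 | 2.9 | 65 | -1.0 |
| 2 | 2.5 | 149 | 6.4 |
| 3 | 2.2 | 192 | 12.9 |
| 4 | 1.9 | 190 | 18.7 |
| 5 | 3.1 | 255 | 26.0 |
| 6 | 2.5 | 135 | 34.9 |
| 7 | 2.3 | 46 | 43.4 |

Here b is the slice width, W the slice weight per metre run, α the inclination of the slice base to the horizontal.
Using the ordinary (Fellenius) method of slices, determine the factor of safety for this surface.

Ordinary method of slices: FS = Σ[c'·Δl_i + (W_i cosα_i)·tanφ'] / Σ W_i sinα_i, with Δl_i = b_i / cosα_i.
Slice 1: Δl = 2.9/cos(-1.0°) = 2.900 m; N'_1 = 65·cos(-1.0°) = 65.0; c'Δl = 50.18; W sinα = -1.1
Slice 2: Δl = 2.5/cos6.4° = 2.516 m; N'_2 = 149·cos6.4° = 148.1; c'Δl = 43.52; W sinα = 16.6
Slice 3: Δl = 2.2/cos12.9° = 2.257 m; N'_3 = 192·cos12.9° = 187.2; c'Δl = 39.05; W sinα = 42.9
Slice 4: Δl = 1.9/cos18.7° = 2.006 m; N'_4 = 190·cos18.7° = 180.0; c'Δl = 34.70; W sinα = 60.9
Slice 5: Δl = 3.1/cos26.0° = 3.449 m; N'_5 = 255·cos26.0° = 229.2; c'Δl = 59.67; W sinα = 111.8
Slice 6: Δl = 2.5/cos34.9° = 3.048 m; N'_6 = 135·cos34.9° = 110.7; c'Δl = 52.73; W sinα = 77.2
Slice 7: Δl = 2.3/cos43.4° = 3.166 m; N'_7 = 46·cos43.4° = 33.4; c'Δl = 54.76; W sinα = 31.6
Σc'Δl = 334.6 kN/m; ΣN' = 953.5 kN/m; ΣW sinα = 339.9 kN/m
Resisting = 334.6 + 953.5·tan29.9° = 334.6 + 548.3 = 882.9 kN/m
FS = 882.9 / 339.9 = 2.598

FS = 2.60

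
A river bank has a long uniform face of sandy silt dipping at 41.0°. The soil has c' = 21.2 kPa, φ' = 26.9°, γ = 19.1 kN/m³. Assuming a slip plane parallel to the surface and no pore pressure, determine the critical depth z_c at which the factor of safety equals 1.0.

Setting FS = 1.00 in FS = [c' + γz cos²β tanφ'] / [γz sinβ cosβ] and solving for z:
z = c' / [γ cosβ (FS·sinβ − cosβ·tanφ')]
  = 21.2 / [19.1·cos41.0°·(1.00·sin41.0° − cos41.0°·tan26.9°)]
  = 21.2 / [19.1·0.7547·(1.00·0.6561 − 0.7547·0.5073)]
  = 21.2 / 3.9378 = 5.384 m

z_c = 5.38 m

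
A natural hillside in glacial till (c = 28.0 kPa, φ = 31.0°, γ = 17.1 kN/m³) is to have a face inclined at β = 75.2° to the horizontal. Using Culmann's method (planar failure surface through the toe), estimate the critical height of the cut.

H_c = 19.17 m

Culmann's analysis gives the critical failure plane at α_cr = (β + φ)/2 = (75.2 + 31.0)/2 = 53.1°, and the critical height
H_c = (4c/γ) · sinβ cosφ / [1 − cos(β − φ)]
    = (4·28.0/17.1) · sin75.2°·cos31.0° / [1 − cos(44.2°)]
    = 6.550 · 0.9668·0.8572 / [1 − 0.7169]
    = 6.550 · 0.8287 / 0.2831
    = 19.17 m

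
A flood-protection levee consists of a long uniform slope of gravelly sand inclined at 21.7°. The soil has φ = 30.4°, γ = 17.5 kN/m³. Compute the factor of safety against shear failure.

For a dry cohesionless infinite slope the factor of safety is FS = tanφ / tanβ.
FS = tan30.4° / tan21.7° = 0.5867 / 0.3979 = 1.474

FS = 1.47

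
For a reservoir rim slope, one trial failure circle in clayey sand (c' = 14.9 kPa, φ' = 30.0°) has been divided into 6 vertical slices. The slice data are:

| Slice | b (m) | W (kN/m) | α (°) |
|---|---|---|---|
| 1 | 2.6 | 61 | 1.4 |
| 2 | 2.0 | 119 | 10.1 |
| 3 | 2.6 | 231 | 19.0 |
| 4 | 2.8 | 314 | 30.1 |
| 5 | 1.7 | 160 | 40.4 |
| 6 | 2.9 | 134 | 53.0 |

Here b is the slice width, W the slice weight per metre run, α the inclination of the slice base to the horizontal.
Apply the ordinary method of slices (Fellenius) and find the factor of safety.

FS = 1.64

Ordinary method of slices: FS = Σ[c'·Δl_i + (W_i cosα_i)·tanφ'] / Σ W_i sinα_i, with Δl_i = b_i / cosα_i.
Slice 1: Δl = 2.6/cos1.4° = 2.601 m; N'_1 = 61·cos1.4° = 61.0; c'Δl = 38.75; W sinα = 1.5
Slice 2: Δl = 2.0/cos10.1° = 2.031 m; N'_2 = 119·cos10.1° = 117.2; c'Δl = 30.27; W sinα = 20.9
Slice 3: Δl = 2.6/cos19.0° = 2.750 m; N'_3 = 231·cos19.0° = 218.4; c'Δl = 40.97; W sinα = 75.2
Slice 4: Δl = 2.8/cos30.1° = 3.236 m; N'_4 = 314·cos30.1° = 271.7; c'Δl = 48.22; W sinα = 157.5
Slice 5: Δl = 1.7/cos40.4° = 2.232 m; N'_5 = 160·cos40.4° = 121.8; c'Δl = 33.26; W sinα = 103.7
Slice 6: Δl = 2.9/cos53.0° = 4.819 m; N'_6 = 134·cos53.0° = 80.6; c'Δl = 71.80; W sinα = 107.0
Σc'Δl = 263.3 kN/m; ΣN' = 870.7 kN/m; ΣW sinα = 465.8 kN/m
Resisting = 263.3 + 870.7·tan30.0° = 263.3 + 502.7 = 766.0 kN/m
FS = 766.0 / 465.8 = 1.645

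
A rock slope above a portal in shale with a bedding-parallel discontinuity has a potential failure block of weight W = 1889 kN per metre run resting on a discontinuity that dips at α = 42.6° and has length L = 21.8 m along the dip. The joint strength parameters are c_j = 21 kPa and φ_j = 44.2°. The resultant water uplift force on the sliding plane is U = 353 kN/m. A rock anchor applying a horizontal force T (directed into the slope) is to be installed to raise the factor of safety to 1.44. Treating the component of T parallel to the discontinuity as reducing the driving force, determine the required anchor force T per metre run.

Resolving forces along and normal to the sliding plane, with the horizontal anchor force T adding T·sinα to the effective normal force and T·cosα acting up the plane against the driving force:
FS = [c_jL + (W cosα − U + T sinα) tanφ_j] / [W sinα − T cosα]
Without the anchor: N' = 1037.5 kN/m, driving T_d = 1278.6 kN/m, resisting R = 21·21.8 + 1037.5·tan44.2° = 1466.7 kN/m, FS = 1.15.
Setting FS = 1.44 and solving for T:
1.44·(1278.6 − T cos42.6°) = 1466.7 + T sin42.6°·tan44.2°
T·(sin42.6°·tan44.2° + 1.44·cos42.6°) = 1.44·1278.6 − 1466.7
T·(0.6769·0.9725 + 1.44·0.7361) = 1841.2 − 1466.7 = 374.5
T·1.7182 = 374.5
T = 218.0 kN/m

T = 218 kN/m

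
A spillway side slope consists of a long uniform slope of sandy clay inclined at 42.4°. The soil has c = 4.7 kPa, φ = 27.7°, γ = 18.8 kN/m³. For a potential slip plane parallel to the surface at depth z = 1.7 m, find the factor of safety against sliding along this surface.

FS = 0.87

For an infinite slope with a slip plane parallel to the surface (no pore pressure): FS = [c + γz cos²β tanφ] / [γz sinβ cosβ].
γz = 18.8·1.7 = 31.96 kN/m²
Numerator = 4.7 + 31.96·cos²42.4°·tan27.7° = 4.7 + 31.96·0.5453·0.5250 = 13.850 kPa
Denominator = 31.96·sin42.4°·cos42.4° = 31.96·0.6743·0.7385 = 15.914 kPa
FS = 13.850 / 15.914 = 0.870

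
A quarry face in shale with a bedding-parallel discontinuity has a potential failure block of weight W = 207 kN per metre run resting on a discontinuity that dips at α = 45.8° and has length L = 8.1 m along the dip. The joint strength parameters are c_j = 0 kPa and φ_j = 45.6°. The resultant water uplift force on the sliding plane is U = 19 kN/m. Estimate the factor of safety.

FS = 0.86

Resolving the block weight along and normal to the plane and applying the Mohr–Coulomb strength on the joint:
N' = W cosα − U = 207·cos45.8° − 19 = 125.3 kN/m
Driving force T = W sinα = 207·sin45.8° = 148.4 kN/m
Resisting force R = c_j·L + N'·tanφ_j = 0·8.1 + 125.3·tan45.6° = 0.0 + 128.0 = 128.0 kN/m
FS = R / T = 128.0 / 148.4 = 0.862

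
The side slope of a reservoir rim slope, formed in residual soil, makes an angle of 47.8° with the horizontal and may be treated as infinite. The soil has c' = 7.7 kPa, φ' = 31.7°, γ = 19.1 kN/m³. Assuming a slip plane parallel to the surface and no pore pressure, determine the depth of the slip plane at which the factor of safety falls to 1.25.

Setting FS = 1.25 in FS = [c' + γz cos²β tanφ'] / [γz sinβ cosβ] and solving for z:
z = c' / [γ cosβ (FS·sinβ − cosβ·tanφ')]
  = 7.7 / [19.1·cos47.8°·(1.25·sin47.8° − cos47.8°·tan31.7°)]
  = 7.7 / [19.1·0.6717·(1.25·0.7408 − 0.6717·0.6176)]
  = 7.7 / 6.5579 = 1.174 m

z = 1.17 m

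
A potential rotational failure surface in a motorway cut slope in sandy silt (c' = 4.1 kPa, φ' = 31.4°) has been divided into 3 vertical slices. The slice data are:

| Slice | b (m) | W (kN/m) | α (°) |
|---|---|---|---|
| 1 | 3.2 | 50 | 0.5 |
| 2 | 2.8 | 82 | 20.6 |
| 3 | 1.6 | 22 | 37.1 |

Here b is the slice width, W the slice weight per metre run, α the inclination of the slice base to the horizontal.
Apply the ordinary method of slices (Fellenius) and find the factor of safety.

FS = 2.86

Ordinary method of slices: FS = Σ[c'·Δl_i + (W_i cosα_i)·tanφ'] / Σ W_i sinα_i, with Δl_i = b_i / cosα_i.
Slice 1: Δl = 3.2/cos0.5° = 3.200 m; N'_1 = 50·cos0.5° = 50.0; c'Δl = 13.12; W sinα = 0.4
Slice 2: Δl = 2.8/cos20.6° = 2.991 m; N'_2 = 82·cos20.6° = 76.8; c'Δl = 12.26; W sinα = 28.9
Slice 3: Δl = 1.6/cos37.1° = 2.006 m; N'_3 = 22·cos37.1° = 17.5; c'Δl = 8.22; W sinα = 13.3
Σc'Δl = 33.6 kN/m; ΣN' = 144.3 kN/m; ΣW sinα = 42.6 kN/m
Resisting = 33.6 + 144.3·tan31.4° = 33.6 + 88.1 = 121.7 kN/m
FS = 121.7 / 42.6 = 2.859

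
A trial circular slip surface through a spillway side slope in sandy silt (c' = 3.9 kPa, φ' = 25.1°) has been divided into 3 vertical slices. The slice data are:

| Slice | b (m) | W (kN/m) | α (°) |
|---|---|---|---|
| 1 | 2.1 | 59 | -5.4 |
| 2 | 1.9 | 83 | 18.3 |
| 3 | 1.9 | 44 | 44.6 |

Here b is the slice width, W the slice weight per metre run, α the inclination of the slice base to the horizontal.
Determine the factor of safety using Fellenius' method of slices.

FS = 2.05

Ordinary method of slices: FS = Σ[c'·Δl_i + (W_i cosα_i)·tanφ'] / Σ W_i sinα_i, with Δl_i = b_i / cosα_i.
Slice 1: Δl = 2.1/cos(-5.4°) = 2.109 m; N'_1 = 59·cos(-5.4°) = 58.7; c'Δl = 8.23; W sinα = -5.6
Slice 2: Δl = 1.9/cos18.3° = 2.001 m; N'_2 = 83·cos18.3° = 78.8; c'Δl = 7.80; W sinα = 26.1
Slice 3: Δl = 1.9/cos44.6° = 2.668 m; N'_3 = 44·cos44.6° = 31.3; c'Δl = 10.41; W sinα = 30.9
Σc'Δl = 26.4 kN/m; ΣN' = 168.9 kN/m; ΣW sinα = 51.4 kN/m
Resisting = 26.4 + 168.9·tan25.1° = 26.4 + 79.1 = 105.5 kN/m
FS = 105.5 / 51.4 = 2.053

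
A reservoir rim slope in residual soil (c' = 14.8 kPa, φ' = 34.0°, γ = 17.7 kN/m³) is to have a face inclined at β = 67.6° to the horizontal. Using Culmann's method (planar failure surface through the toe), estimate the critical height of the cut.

H_c = 15.34 m

Culmann's analysis gives the critical failure plane at α_cr = (β + φ')/2 = (67.6 + 34.0)/2 = 50.8°, and the critical height
H_c = (4c'/γ) · sinβ cosφ' / [1 − cos(β − φ')]
    = (4·14.8/17.7) · sin67.6°·cos34.0° / [1 − cos(33.6°)]
    = 3.345 · 0.9245·0.8290 / [1 − 0.8329]
    = 3.345 · 0.7665 / 0.1671
    = 15.34 m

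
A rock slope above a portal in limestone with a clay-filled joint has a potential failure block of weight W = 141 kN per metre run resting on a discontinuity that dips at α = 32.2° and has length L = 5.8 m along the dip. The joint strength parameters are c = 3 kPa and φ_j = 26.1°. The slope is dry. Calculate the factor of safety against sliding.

FS = 1.01

Resolving the block weight along and normal to the plane and applying the Mohr–Coulomb strength on the joint:
N' = W cosα = 141·cos32.2° = 119.3 kN/m
Driving force T = W sinα = 141·sin32.2° = 75.1 kN/m
Resisting force R = c·L + N'·tanφ_j = 3·5.8 + 119.3·tan26.1° = 17.4 + 58.5 = 75.9 kN/m
FS = R / T = 75.9 / 75.1 = 1.010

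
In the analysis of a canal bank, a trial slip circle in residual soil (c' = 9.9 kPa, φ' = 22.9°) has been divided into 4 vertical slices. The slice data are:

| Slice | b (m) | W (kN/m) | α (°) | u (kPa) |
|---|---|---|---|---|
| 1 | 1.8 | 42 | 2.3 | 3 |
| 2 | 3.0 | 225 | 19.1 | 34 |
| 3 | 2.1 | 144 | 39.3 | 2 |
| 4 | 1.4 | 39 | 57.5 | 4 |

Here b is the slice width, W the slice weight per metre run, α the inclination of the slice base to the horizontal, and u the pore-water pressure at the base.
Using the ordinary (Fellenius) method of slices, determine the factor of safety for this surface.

FS = 1.06

Ordinary method of slices: FS = Σ[c'·Δl_i + (W_i cosα_i − u_i·Δl_i)·tanφ'] / Σ W_i sinα_i, with Δl_i = b_i / cosα_i.
Slice 1: Δl = 1.8/cos2.3° = 1.801 m; N'_1 = 42·cos2.3° − 3·1.801 = 36.6; c'Δl = 17.83; W sinα = 1.7
Slice 2: Δl = 3.0/cos19.1° = 3.175 m; N'_2 = 225·cos19.1° − 34·3.175 = 104.7; c'Δl = 31.43; W sinα = 73.6
Slice 3: Δl = 2.1/cos39.3° = 2.714 m; N'_3 = 144·cos39.3° − 2·2.714 = 106.0; c'Δl = 26.87; W sinα = 91.2
Slice 4: Δl = 1.4/cos57.5° = 2.606 m; N'_4 = 39·cos57.5° − 4·2.606 = 10.5; c'Δl = 25.80; W sinα = 32.9
Σc'Δl = 101.9 kN/m; ΣN' = 257.8 kN/m; ΣW sinα = 199.4 kN/m
Resisting = 101.9 + 257.8·tan22.9° = 101.9 + 108.9 = 210.8 kN/m
FS = 210.8 / 199.4 = 1.057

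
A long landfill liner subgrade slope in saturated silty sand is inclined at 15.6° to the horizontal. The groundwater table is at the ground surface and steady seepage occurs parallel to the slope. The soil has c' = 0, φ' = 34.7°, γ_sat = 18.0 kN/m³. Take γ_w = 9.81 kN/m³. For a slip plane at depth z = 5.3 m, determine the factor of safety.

FS = 1.13

With seepage parallel to the slope and the water table at the surface, the effective normal stress on the slip plane uses the buoyant unit weight γ' = γ_sat − γ_w while the driving shear stress uses γ_sat:
FS = [c' + γ' z cos²β tanφ'] / [γ_sat z sinβ cosβ]
(For c' = 0 this reduces to FS = (γ'/γ_sat)·tanφ'/tanβ.)
γ' = 18.0 − 9.81 = 8.19 kN/m³
Numerator = 0.0 + 8.19·5.3·cos²15.6°·tan34.7° = 0.0 + 8.19·5.3·0.9277·0.6924 = 27.883 kPa
Denominator = 18.0·5.3·sin15.6°·cos15.6° = 18.0·5.3·0.2689·0.9632 = 24.710 kPa
FS = 27.883 / 24.710 = 1.128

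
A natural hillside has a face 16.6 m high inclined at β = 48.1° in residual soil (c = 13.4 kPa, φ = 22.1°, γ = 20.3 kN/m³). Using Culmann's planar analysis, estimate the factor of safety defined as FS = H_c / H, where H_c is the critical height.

H_c = (4c/γ) · sinβ cosφ / [1 − cos(β − φ)]
    = (4·13.4/20.3) · sin48.1°·cos22.1° / [1 − cos26.0°]
    = 2.640 · 0.6896 / 0.1012 = 17.99 m
FS = H_c / H = 17.99 / 16.6 = 1.084

FS = 1.08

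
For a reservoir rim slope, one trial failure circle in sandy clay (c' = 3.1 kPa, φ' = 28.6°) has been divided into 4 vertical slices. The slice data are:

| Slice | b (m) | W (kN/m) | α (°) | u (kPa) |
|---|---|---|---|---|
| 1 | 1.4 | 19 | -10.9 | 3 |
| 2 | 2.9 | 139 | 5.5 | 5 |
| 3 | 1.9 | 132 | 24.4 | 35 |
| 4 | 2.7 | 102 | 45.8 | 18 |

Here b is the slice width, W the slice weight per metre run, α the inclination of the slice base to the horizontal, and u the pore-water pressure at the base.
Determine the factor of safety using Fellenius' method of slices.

FS = 0.97

Ordinary method of slices: FS = Σ[c'·Δl_i + (W_i cosα_i − u_i·Δl_i)·tanφ'] / Σ W_i sinα_i, with Δl_i = b_i / cosα_i.
Slice 1: Δl = 1.4/cos(-10.9°) = 1.426 m; N'_1 = 19·cos(-10.9°) − 3·1.426 = 14.4; c'Δl = 4.42; W sinα = -3.6
Slice 2: Δl = 2.9/cos5.5° = 2.913 m; N'_2 = 139·cos5.5° − 5·2.913 = 123.8; c'Δl = 9.03; W sinα = 13.3
Slice 3: Δl = 1.9/cos24.4° = 2.086 m; N'_3 = 132·cos24.4° − 35·2.086 = 47.2; c'Δl = 6.47; W sinα = 54.5
Slice 4: Δl = 2.7/cos45.8° = 3.873 m; N'_4 = 102·cos45.8° − 18·3.873 = 1.4; c'Δl = 12.01; W sinα = 73.1
Σc'Δl = 31.9 kN/m; ΣN' = 186.8 kN/m; ΣW sinα = 137.4 kN/m
Resisting = 31.9 + 186.8·tan28.6° = 31.9 + 101.8 = 133.8 kN/m
FS = 133.8 / 137.4 = 0.974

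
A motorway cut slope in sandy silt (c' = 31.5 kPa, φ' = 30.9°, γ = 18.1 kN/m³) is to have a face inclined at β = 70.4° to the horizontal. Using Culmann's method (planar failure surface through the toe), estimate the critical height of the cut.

Culmann's analysis gives the critical failure plane at α_cr = (β + φ')/2 = (70.4 + 30.9)/2 = 50.7°, and the critical height
H_c = (4c'/γ) · sinβ cosφ' / [1 − cos(β − φ')]
    = (4·31.5/18.1) · sin70.4°·cos30.9° / [1 − cos(39.5°)]
    = 6.961 · 0.9421·0.8581 / [1 − 0.7716]
    = 6.961 · 0.8083 / 0.2284
    = 24.64 m

H_c = 24.64 m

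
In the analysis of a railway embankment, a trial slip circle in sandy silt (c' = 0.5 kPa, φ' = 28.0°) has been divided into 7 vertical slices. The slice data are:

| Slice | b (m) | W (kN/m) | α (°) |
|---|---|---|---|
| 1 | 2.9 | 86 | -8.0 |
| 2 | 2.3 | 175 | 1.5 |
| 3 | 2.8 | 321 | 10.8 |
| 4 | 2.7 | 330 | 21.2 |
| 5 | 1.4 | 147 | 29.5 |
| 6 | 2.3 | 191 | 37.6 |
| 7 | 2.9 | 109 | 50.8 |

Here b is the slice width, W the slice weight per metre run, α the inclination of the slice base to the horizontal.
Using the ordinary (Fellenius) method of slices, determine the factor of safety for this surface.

FS = 1.49

Ordinary method of slices: FS = Σ[c'·Δl_i + (W_i cosα_i)·tanφ'] / Σ W_i sinα_i, with Δl_i = b_i / cosα_i.
Slice 1: Δl = 2.9/cos(-8.0°) = 2.928 m; N'_1 = 86·cos(-8.0°) = 85.2; c'Δl = 1.46; W sinα = -12.0
Slice 2: Δl = 2.3/cos1.5° = 2.301 m; N'_2 = 175·cos1.5° = 174.9; c'Δl = 1.15; W sinα = 4.6
Slice 3: Δl = 2.8/cos10.8° = 2.850 m; N'_3 = 321·cos10.8° = 315.3; c'Δl = 1.43; W sinα = 60.1
Slice 4: Δl = 2.7/cos21.2° = 2.896 m; N'_4 = 330·cos21.2° = 307.7; c'Δl = 1.45; W sinα = 119.3
Slice 5: Δl = 1.4/cos29.5° = 1.609 m; N'_5 = 147·cos29.5° = 127.9; c'Δl = 0.80; W sinα = 72.4
Slice 6: Δl = 2.3/cos37.6° = 2.903 m; N'_6 = 191·cos37.6° = 151.3; c'Δl = 1.45; W sinα = 116.5
Slice 7: Δl = 2.9/cos50.8° = 4.588 m; N'_7 = 109·cos50.8° = 68.9; c'Δl = 2.29; W sinα = 84.5
Σc'Δl = 10.0 kN/m; ΣN' = 1231.2 kN/m; ΣW sinα = 445.5 kN/m
Resisting = 10.0 + 1231.2·tan28.0° = 10.0 + 654.7 = 664.7 kN/m
FS = 664.7 / 445.5 = 1.492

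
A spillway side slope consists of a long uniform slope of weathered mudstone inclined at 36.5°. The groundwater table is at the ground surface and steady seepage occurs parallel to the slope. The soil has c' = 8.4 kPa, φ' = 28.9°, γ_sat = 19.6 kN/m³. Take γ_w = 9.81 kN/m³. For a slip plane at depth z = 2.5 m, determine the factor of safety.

FS = 0.73

With seepage parallel to the slope and the water table at the surface, the effective normal stress on the slip plane uses the buoyant unit weight γ' = γ_sat − γ_w while the driving shear stress uses γ_sat:
FS = [c' + γ' z cos²β tanφ'] / [γ_sat z sinβ cosβ]
γ' = 19.6 − 9.81 = 9.79 kN/m³
Numerator = 8.4 + 9.79·2.5·cos²36.5°·tan28.9° = 8.4 + 9.79·2.5·0.6462·0.5520 = 17.131 kPa
Denominator = 19.6·2.5·sin36.5°·cos36.5° = 19.6·2.5·0.5948·0.8039 = 23.429 kPa
FS = 17.131 / 23.429 = 0.731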